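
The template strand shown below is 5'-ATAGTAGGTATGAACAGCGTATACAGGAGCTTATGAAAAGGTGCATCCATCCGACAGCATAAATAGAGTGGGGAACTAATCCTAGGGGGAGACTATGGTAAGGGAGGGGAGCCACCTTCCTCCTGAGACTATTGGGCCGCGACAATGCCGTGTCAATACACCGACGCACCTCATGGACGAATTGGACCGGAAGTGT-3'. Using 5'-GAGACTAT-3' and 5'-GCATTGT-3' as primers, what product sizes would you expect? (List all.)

60 bp, 24 bp

The forward primer GAGACTAT matches the top strand at positions 89–96, 125–132.
The reverse primer's reverse complement is ACAATGC, matching at positions 142–148.
Each forward site pairs with the reverse site to give a product ending at position 148: sizes 60, 24 bp.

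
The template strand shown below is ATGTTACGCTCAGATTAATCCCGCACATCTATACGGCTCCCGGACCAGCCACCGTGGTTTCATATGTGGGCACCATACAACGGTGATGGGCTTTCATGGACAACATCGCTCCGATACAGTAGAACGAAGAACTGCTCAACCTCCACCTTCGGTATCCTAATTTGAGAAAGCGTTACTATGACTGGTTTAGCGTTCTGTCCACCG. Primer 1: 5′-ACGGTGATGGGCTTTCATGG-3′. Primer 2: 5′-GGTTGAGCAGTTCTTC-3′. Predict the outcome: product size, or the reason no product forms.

Yes — a 62 bp product.

Primer 1 (ACGGTGATGGGCTTTCATGG) matches the top strand at positions 80–99; it acts as a forward primer.
Primer 2's reverse complement is GAAGAACTGCTCAACC, matching the top strand at positions 126–141; it acts as a reverse primer.
The 3' ends face each other across positions 80–141, giving a 62 bp product.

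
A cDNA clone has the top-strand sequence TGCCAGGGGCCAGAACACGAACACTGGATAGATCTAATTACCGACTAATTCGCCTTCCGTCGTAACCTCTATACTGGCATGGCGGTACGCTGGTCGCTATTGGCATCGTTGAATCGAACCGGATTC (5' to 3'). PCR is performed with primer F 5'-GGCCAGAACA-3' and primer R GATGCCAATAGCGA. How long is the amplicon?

100 bp

Scanning the template, GGCCAGAACA occurs at positions 8–17; this primer anneals to the bottom strand there with its 3' end pointing downstream.
Taking the reverse complement of GATGCCAATAGCGA gives TCGCTATTGGCATC, found at positions 94–107 on the template; the primer anneals here to the top strand with its 3' end pointing upstream.
The product runs from position 8 to position 107, so its length is 107 − 8 + 1 = 100 bp.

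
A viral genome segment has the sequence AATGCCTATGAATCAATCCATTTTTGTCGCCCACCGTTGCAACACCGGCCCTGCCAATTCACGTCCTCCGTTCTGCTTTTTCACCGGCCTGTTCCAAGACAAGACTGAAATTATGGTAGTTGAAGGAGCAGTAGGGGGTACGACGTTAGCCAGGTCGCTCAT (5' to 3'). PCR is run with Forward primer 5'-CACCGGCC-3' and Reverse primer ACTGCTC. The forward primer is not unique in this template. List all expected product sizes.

The forward primer CACCGGCC matches the top strand at positions 43–50, 82–89.
The reverse primer's reverse complement is GAGCAGT, matching at positions 126–132.
Each forward site pairs with the reverse site to give a product ending at position 132: sizes 90, 51 bp.

90 bp, 51 bp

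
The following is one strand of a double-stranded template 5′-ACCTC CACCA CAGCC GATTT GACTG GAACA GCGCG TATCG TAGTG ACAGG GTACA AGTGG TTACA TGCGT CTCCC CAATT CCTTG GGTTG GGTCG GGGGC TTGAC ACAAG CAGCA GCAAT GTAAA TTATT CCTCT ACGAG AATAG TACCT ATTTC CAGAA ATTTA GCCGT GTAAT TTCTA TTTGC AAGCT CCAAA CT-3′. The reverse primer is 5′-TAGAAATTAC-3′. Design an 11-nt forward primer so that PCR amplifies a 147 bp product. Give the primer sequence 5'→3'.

5'-CGTATCGTAGT-3'

The reverse primer's reverse complement GTAATTTCTA matches the template at positions 171–180, so the product ends at position 180.
A 147 bp product then starts at position 180 − 147 + 1 = 34.
The forward primer is identical to the top strand there: CGTATCGTAGT.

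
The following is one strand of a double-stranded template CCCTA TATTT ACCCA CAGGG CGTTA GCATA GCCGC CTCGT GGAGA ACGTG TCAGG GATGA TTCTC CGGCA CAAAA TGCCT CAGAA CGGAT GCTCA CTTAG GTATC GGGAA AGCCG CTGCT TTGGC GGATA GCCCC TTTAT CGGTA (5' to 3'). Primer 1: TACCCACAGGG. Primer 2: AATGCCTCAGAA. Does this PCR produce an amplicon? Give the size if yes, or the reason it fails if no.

No product — both primers anneal to the same strand and extend in the same direction.

Primer 1 (TACCCACAGGG) matches the top strand at positions 10–20 (3' end points downstream).
Primer 2 (AATGCCTCAGAA) also matches the top strand directly, at positions 74–85 — its reverse complement TTCTGAGGCATT is not present.
Both primers anneal to the bottom strand with 3' ends pointing the same way, so neither can prime synthesis back toward the other.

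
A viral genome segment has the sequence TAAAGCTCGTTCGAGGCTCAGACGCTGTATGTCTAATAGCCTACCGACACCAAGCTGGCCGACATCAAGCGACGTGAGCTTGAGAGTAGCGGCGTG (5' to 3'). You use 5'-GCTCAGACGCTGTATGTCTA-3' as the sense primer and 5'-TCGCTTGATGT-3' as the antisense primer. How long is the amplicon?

57 bp

Scanning the template, GCTCAGACGCTGTATGTCTA occurs at positions 16–35; this primer anneals to the bottom strand there with its 3' end pointing downstream.
Taking the reverse complement of TCGCTTGATGT gives ACATCAAGCGA, found at positions 62–72 on the template; the primer anneals here to the top strand with its 3' end pointing upstream.
Product length = (reverse-primer end) − (forward-primer start) + 1 = 72 − 16 + 1 = 57 bp.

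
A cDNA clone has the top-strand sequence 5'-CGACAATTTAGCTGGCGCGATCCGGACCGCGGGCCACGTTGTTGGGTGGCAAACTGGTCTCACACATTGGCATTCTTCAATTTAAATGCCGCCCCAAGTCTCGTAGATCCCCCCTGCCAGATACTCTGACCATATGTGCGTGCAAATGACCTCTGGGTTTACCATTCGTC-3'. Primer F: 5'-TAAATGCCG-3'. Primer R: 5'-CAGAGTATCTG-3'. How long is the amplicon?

46 bp

The forward primer matches the template at positions 83–91.
The reverse primer's reverse complement is CAGATACTCTG, which matches the template at positions 118–128.
The product runs from position 83 to position 128, so its length is 128 − 83 + 1 = 46 bp.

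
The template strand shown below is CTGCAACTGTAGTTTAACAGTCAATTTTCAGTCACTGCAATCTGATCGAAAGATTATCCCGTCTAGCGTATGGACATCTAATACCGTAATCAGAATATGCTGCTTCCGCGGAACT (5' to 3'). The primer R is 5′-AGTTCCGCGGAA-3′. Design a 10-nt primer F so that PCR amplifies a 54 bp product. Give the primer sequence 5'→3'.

The reverse primer's reverse complement TTCCGCGGAACT matches the template at positions 104–115, so the product ends at position 115.
A 54 bp product then starts at position 115 − 54 + 1 = 62.
The forward primer is identical to the top strand there: TCTAGCGTAT.

5'-TCTAGCGTAT-3'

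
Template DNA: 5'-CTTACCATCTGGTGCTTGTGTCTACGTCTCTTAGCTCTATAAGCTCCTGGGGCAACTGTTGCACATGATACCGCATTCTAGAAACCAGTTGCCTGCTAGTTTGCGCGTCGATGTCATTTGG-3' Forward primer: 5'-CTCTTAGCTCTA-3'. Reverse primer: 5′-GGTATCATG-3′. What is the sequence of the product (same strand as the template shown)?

The forward primer matches the template at positions 28–39.
Taking the reverse complement of GGTATCATG gives CATGATACC, found at positions 64–72 on the template; the primer anneals here to the top strand with its 3' end pointing upstream.
The product is the template from position 28 through 72 (45 bp).

5'-CTCTTAGCTCTATAAGCTCCTGGGGCAACTGTTGCACATGATACC-3'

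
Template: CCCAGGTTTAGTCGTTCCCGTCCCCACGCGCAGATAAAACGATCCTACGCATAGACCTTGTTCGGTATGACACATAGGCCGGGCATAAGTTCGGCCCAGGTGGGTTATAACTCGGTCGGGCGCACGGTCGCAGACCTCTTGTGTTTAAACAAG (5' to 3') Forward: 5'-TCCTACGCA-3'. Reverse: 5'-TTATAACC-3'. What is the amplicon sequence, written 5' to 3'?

5'-TCCTACGCATAGACCTTGTTCGGTATGACACATAGGCCGGGCATAAGTTCGGCCCAGGTGGGTTATAA-3'

Forward primer TCCTACGCA is found on the top strand at positions 43–51.
Reverse complement of the reverse primer: GGTTATAA. This occurs on the top strand at positions 103–110.
The product is the template from position 43 through 110 (68 bp).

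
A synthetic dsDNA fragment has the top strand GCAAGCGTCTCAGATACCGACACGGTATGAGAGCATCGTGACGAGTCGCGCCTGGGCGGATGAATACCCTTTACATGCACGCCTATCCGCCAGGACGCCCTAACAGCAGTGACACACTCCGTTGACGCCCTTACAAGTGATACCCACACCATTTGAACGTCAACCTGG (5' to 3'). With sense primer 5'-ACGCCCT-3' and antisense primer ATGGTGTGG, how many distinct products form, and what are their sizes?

Two products: 58 bp, 28 bp

The forward primer ACGCCCT matches the top strand at positions 95–101, 125–131.
The reverse primer's reverse complement is CCACACCAT, matching at positions 144–152.
Each forward site pairs with the reverse site to give a product ending at position 152: sizes 58, 28 bp.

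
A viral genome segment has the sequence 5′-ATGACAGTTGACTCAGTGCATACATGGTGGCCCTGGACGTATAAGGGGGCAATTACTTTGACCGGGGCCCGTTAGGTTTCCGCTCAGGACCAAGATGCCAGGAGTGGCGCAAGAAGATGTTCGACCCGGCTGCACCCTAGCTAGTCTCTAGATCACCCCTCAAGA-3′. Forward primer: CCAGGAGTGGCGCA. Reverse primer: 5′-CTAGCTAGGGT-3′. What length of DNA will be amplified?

Scanning the template, CCAGGAGTGGCGCA occurs at positions 98–111; this primer anneals to the bottom strand there with its 3' end pointing downstream.
Taking the reverse complement of CTAGCTAGGGT gives ACCCTAGCTAG, found at positions 134–144 on the template; the primer anneals here to the top strand with its 3' end pointing upstream.
Amplicon spans positions 98–144: 47 bp.

47 bp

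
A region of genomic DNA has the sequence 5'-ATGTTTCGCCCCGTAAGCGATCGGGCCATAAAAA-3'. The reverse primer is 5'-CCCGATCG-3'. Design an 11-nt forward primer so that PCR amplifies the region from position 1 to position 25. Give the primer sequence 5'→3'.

The reverse primer's reverse complement CGATCGGG matches the template at positions 18–25; the product starts at position 1.
The forward primer is identical to the top strand over positions 1–11: ATGTTTCGCCC.

5'-ATGTTTCGCCC-3'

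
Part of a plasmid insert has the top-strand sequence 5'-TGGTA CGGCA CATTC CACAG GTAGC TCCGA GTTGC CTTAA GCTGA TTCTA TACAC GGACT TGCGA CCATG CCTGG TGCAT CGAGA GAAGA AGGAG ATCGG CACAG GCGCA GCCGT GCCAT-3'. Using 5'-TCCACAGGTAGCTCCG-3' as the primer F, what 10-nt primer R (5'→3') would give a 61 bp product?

5'-CAGGCATGGT-3'

The forward primer binds at positions 14–29, so a 61 bp product ends at position 14 + 61 − 1 = 74.
The reverse primer anneals to the top strand over positions 65–74, i.e. to ACCATGCCTG.
Its sequence written 5'→3' is the reverse complement: CAGGCATGGT.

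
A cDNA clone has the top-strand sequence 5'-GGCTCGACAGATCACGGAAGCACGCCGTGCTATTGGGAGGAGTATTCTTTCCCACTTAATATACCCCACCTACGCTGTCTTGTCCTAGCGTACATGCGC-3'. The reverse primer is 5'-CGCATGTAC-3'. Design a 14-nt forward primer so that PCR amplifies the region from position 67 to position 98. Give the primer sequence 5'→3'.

5'-CACCTACGCTGTCT-3'

The reverse primer's reverse complement GTACATGCG matches the template at positions 90–98; the product starts at position 67.
The forward primer is identical to the top strand over positions 67–80: CACCTACGCTGTCT.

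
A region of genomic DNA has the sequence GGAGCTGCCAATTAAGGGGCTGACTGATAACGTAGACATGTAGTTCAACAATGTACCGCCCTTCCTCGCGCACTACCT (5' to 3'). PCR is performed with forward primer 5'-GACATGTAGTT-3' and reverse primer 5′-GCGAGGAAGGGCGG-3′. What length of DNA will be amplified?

35 bp

Forward primer GACATGTAGTT is found on the top strand at positions 35–45.
Taking the reverse complement of GCGAGGAAGGGCGG gives CCGCCCTTCCTCGC, found at positions 56–69 on the template; the primer anneals here to the top strand with its 3' end pointing upstream.
Amplicon spans positions 35–69: 35 bp.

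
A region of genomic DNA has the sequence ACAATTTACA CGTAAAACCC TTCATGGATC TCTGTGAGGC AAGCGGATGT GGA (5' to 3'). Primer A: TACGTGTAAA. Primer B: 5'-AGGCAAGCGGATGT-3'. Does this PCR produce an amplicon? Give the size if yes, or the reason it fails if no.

No product — the primers' 3' ends point away from each other.

Primer A (TACGTGTAAA) has reverse complement TTTACACGTA, which matches the top strand at positions 5–14; primer A anneals to the top strand there with its 3' end pointing upstream toward position 5.
Primer B (AGGCAAGCGGATGT) matches the top strand directly at positions 37–50; it anneals to the bottom strand with its 3' end pointing downstream toward position 50.
The 3' ends diverge (primer A extends toward position 1, primer B toward position 53), so the primers never converge on a shared product.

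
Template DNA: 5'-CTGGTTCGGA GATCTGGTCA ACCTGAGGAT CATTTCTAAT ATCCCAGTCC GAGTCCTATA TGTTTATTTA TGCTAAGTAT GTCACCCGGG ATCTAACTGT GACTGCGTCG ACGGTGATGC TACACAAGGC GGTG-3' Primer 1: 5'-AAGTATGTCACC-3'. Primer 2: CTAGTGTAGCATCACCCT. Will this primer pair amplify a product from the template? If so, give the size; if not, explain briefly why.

Primer 2 (CTAGTGTAGCATCACCCT) does not match the top strand, and its reverse complement AGGGTGATGCTACACTAG does not match either.
With no annealing site for primer 2, no amplification occurs.

No product — primer 2 has no binding site in the template.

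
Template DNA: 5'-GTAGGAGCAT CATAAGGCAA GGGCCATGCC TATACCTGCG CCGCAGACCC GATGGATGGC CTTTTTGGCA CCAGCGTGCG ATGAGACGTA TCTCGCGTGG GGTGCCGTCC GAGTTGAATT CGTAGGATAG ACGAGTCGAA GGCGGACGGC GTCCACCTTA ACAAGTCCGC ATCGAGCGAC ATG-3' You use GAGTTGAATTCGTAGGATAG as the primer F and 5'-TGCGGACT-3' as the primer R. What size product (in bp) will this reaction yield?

Scanning the template, GAGTTGAATTCGTAGGATAG occurs at positions 111–130; this primer anneals to the bottom strand there with its 3' end pointing downstream.
Reverse complement of the reverse primer: AGTCCGCA. This occurs on the top strand at positions 164–171.
Amplicon spans positions 111–171: 61 bp.

61 bp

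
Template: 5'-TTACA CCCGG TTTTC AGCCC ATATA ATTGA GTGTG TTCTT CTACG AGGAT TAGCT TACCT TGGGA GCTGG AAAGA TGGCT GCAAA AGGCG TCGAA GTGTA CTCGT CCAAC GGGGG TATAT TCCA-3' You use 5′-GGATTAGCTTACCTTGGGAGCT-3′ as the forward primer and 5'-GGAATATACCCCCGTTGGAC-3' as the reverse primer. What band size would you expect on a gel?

Forward primer GGATTAGCTTACCTTGGGAGCT is found on the top strand at positions 47–68.
Reverse complement of the reverse primer: GTCCAACGGGGGTATATTCC. This occurs on the top strand at positions 104–123.
Amplicon spans positions 47–123: 77 bp.

77 bp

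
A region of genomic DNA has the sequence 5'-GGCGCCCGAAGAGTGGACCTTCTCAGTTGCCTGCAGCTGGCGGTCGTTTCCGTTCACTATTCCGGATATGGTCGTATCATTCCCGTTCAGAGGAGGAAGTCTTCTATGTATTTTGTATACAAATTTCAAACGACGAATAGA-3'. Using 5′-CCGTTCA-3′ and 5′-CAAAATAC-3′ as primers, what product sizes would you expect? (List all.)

66 bp, 33 bp

The forward primer CCGTTCA matches the top strand at positions 50–56, 83–89.
The reverse primer's reverse complement is GTATTTTG, matching at positions 108–115.
Each forward site pairs with the reverse site to give a product ending at position 115: sizes 66, 33 bp.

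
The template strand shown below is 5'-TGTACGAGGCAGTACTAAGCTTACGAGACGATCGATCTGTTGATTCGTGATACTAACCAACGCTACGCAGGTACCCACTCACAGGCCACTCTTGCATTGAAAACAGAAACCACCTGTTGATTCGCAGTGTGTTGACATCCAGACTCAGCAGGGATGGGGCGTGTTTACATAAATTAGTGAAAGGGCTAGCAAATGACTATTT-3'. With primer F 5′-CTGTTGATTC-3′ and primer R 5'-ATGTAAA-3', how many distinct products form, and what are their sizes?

The forward primer CTGTTGATTC matches the top strand at positions 37–46, 114–123.
The reverse primer's reverse complement is TTTACAT, matching at positions 164–170.
Each forward site pairs with the reverse site to give a product ending at position 170: sizes 134, 57 bp.

Two products: 134 bp, 57 bp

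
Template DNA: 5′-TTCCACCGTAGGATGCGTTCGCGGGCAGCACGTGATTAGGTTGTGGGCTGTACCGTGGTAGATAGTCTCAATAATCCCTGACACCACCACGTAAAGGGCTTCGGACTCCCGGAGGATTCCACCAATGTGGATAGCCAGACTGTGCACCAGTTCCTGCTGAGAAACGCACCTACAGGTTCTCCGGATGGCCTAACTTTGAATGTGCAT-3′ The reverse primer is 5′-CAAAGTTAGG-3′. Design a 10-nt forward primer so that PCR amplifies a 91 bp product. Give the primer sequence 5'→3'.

The reverse primer's reverse complement CCTAACTTTG matches the template at positions 189–198, so the product ends at position 198.
A 91 bp product then starts at position 198 − 91 + 1 = 108.
The forward primer is identical to the top strand there: CCCGGAGGAT.

5'-CCCGGAGGAT-3'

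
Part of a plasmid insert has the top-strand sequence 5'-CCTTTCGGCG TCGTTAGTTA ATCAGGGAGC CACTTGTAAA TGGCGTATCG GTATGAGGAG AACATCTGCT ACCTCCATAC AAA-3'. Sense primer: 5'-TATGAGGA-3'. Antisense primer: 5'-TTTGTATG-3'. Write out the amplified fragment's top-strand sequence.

Forward primer TATGAGGA is found on the top strand at positions 52–59.
The reverse primer's reverse complement is CATACAAA, which matches the template at positions 76–83.
The product is the template from position 52 through 83 (32 bp).

5'-TATGAGGAGAACATCTGCTACCTCCATACAAA-3'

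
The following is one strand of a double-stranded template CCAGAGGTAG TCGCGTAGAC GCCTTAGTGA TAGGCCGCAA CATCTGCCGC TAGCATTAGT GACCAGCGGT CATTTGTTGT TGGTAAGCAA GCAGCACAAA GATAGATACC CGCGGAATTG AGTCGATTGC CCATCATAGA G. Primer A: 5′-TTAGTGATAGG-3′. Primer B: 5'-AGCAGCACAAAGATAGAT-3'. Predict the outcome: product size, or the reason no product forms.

Primer A (TTAGTGATAGG) matches the top strand at positions 24–34 (3' end points downstream).
Primer B (AGCAGCACAAAGATAGAT) also matches the top strand directly, at positions 90–107 — its reverse complement ATCTATCTTTGTGCTGCT is not present.
Both primers anneal to the bottom strand with 3' ends pointing the same way, so neither can prime synthesis back toward the other.

No product — both primers anneal to the same strand and extend in the same direction.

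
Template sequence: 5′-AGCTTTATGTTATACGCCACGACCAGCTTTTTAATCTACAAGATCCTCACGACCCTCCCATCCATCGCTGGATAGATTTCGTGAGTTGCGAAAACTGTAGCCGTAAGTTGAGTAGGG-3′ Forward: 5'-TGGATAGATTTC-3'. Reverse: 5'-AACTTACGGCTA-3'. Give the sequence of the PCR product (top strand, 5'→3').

5'-TGGATAGATTTCGTGAGTTGCGAAAACTGTAGCCGTAAGTT-3'

Scanning the template, TGGATAGATTTC occurs at positions 69–80; this primer anneals to the bottom strand there with its 3' end pointing downstream.
The reverse primer's reverse complement is TAGCCGTAAGTT, which matches the template at positions 98–109.
The product is the template from position 69 through 109 (41 bp).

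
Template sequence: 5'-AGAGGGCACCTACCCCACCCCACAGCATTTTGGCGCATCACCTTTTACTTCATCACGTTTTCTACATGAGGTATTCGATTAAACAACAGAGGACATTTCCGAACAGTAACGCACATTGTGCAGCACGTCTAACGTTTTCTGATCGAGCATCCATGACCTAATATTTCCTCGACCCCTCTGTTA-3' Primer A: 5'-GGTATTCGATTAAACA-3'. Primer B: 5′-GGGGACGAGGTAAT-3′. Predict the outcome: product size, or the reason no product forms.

Primer B (GGGGACGAGGTAAT) does not match the top strand, and its reverse complement ATTACCTCGTCCCC does not match either.
With no annealing site for primer B, no amplification occurs.

No product — primer B has no binding site in the template.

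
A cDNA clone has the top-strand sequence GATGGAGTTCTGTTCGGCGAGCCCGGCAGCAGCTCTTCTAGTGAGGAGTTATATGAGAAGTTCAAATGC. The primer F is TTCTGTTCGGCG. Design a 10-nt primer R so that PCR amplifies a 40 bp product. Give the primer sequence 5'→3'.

The forward primer binds at positions 8–19, so a 40 bp product ends at position 8 + 40 − 1 = 47.
The reverse primer anneals to the top strand over positions 38–47, i.e. to CTAGTGAGGA.
Its sequence written 5'→3' is the reverse complement: TCCTCACTAG.

5'-TCCTCACTAG-3'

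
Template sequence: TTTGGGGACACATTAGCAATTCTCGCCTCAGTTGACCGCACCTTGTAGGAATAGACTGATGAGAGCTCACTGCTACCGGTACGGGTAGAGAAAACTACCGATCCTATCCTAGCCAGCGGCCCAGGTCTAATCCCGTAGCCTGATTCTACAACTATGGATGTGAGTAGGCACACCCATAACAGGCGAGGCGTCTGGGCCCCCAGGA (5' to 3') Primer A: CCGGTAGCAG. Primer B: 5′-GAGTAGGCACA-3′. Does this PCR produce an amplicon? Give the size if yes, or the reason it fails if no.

No product — the primers' 3' ends point away from each other.

Primer A (CCGGTAGCAG) has reverse complement CTGCTACCGG, which matches the top strand at positions 70–79; primer A anneals to the top strand there with its 3' end pointing upstream toward position 70.
Primer B (GAGTAGGCACA) matches the top strand directly at positions 162–172; it anneals to the bottom strand with its 3' end pointing downstream toward position 172.
The 3' ends diverge (primer A extends toward position 1, primer B toward position 205), so the primers never converge on a shared product.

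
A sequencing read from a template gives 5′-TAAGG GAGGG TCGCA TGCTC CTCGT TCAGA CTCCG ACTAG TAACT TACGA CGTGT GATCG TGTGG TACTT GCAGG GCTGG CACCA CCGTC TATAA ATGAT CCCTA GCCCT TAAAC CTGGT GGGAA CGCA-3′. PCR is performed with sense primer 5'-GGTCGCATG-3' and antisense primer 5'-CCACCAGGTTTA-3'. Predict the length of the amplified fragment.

The forward primer matches the template at positions 9–17.
Taking the reverse complement of CCACCAGGTTTA gives TAAACCTGGTGG, found at positions 111–122 on the template; the primer anneals here to the top strand with its 3' end pointing upstream.
Amplicon spans positions 9–122: 114 bp.

114 bp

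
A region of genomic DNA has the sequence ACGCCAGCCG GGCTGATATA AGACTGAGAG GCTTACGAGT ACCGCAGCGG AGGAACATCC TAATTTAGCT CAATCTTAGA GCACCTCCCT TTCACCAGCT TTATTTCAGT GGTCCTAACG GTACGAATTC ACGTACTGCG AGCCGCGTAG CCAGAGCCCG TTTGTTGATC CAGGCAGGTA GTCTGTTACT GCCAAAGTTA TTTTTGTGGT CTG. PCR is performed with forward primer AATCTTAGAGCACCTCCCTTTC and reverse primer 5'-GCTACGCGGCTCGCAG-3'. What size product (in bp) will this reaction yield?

80 bp

Scanning the template, AATCTTAGAGCACCTCCCTTTC occurs at positions 72–93; this primer anneals to the bottom strand there with its 3' end pointing downstream.
The reverse primer's reverse complement is CTGCGAGCCGCGTAGC, which matches the template at positions 136–151.
The product runs from position 72 to position 151, so its length is 151 − 72 + 1 = 80 bp.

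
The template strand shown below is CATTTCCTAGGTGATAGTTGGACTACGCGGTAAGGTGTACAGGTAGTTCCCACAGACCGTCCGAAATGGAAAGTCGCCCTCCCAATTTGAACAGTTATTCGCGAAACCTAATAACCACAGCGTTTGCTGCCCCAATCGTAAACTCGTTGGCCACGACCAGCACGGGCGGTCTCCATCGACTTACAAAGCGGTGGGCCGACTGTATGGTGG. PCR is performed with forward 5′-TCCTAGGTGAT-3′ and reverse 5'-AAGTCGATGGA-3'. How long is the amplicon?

Forward primer TCCTAGGTGAT is found on the top strand at positions 5–15.
The reverse primer's reverse complement is TCCATCGACTT, which matches the template at positions 172–182.
Product length = (reverse-primer end) − (forward-primer start) + 1 = 182 − 5 + 1 = 178 bp.

178 bp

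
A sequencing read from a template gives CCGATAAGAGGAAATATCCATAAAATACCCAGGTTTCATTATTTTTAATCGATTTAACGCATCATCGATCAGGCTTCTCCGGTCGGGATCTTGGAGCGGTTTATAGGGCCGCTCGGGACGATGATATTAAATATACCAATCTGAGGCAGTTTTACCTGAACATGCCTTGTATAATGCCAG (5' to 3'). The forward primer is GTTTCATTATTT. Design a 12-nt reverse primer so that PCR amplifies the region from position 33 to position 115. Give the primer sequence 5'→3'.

The product's 3' end on the top strand is position 115.
The reverse primer anneals to the top strand over positions 104–115, i.e. to TAGGGCCGCTCG.
Its sequence written 5'→3' is the reverse complement: CGAGCGGCCCTA.

5'-CGAGCGGCCCTA-3'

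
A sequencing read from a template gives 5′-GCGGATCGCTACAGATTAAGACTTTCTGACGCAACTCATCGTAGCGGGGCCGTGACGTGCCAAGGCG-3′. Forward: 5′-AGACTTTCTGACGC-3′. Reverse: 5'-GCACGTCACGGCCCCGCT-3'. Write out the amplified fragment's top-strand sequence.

The forward primer matches the template at positions 19–32.
Reverse complement of the reverse primer: AGCGGGGCCGTGACGTGC. This occurs on the top strand at positions 43–60.
The product is the template from position 19 through 60 (42 bp).

5'-AGACTTTCTGACGCAACTCATCGTAGCGGGGCCGTGACGTGC-3'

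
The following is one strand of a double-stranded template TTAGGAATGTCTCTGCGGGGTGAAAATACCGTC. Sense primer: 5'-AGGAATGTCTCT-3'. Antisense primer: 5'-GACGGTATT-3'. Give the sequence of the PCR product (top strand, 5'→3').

Forward primer AGGAATGTCTCT is found on the top strand at positions 3–14.
Reverse complement of the reverse primer: AATACCGTC. This occurs on the top strand at positions 25–33.
The product is the template from position 3 through 33 (31 bp).

5'-AGGAATGTCTCTGCGGGGTGAAAATACCGTC-3'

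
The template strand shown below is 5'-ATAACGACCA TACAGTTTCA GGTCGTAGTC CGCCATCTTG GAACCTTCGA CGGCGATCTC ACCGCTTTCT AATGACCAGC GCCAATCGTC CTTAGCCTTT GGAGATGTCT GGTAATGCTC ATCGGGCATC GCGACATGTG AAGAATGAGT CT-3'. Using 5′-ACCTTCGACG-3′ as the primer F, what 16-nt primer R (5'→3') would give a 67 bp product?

The forward primer binds at positions 43–52, so a 67 bp product ends at position 43 + 67 − 1 = 109.
The reverse primer anneals to the top strand over positions 94–109, i.e. to AGCCTTTGGAGATGTC.
Its sequence written 5'→3' is the reverse complement: GACATCTCCAAAGGCT.

5'-GACATCTCCAAAGGCT-3'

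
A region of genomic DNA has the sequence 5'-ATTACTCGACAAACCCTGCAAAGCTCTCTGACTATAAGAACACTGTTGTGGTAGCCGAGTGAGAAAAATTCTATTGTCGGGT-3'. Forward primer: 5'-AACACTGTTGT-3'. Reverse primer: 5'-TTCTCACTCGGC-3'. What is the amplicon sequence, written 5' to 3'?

Scanning the template, AACACTGTTGT occurs at positions 39–49; this primer anneals to the bottom strand there with its 3' end pointing downstream.
Reverse complement of the reverse primer: GCCGAGTGAGAA. This occurs on the top strand at positions 54–65.
The product is the template from position 39 through 65 (27 bp).

5'-AACACTGTTGTGGTAGCCGAGTGAGAA-3'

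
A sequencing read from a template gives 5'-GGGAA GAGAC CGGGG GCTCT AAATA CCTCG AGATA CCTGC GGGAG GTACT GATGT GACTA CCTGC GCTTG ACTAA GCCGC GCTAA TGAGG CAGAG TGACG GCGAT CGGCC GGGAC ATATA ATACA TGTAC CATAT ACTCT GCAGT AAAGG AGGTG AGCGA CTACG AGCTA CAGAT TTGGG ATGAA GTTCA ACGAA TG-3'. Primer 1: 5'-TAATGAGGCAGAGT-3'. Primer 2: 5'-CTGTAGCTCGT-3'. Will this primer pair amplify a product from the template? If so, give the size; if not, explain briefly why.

Primer 1 (TAATGAGGCAGAGT) matches the top strand at positions 83–96; it acts as a forward primer.
Primer 2's reverse complement is ACGAGCTACAG, matching the top strand at positions 163–173; it acts as a reverse primer.
The 3' ends face each other across positions 83–173, giving a 91 bp product.

Yes — a 91 bp product.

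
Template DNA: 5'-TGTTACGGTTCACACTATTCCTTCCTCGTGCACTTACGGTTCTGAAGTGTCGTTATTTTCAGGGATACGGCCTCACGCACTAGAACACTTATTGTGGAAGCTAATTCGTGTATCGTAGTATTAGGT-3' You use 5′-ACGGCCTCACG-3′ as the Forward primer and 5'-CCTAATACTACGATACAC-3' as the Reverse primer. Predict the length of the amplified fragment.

Scanning the template, ACGGCCTCACG occurs at positions 67–77; this primer anneals to the bottom strand there with its 3' end pointing downstream.
Taking the reverse complement of CCTAATACTACGATACAC gives GTGTATCGTAGTATTAGG, found at positions 108–125 on the template; the primer anneals here to the top strand with its 3' end pointing upstream.
Amplicon spans positions 67–125: 59 bp.

59 bp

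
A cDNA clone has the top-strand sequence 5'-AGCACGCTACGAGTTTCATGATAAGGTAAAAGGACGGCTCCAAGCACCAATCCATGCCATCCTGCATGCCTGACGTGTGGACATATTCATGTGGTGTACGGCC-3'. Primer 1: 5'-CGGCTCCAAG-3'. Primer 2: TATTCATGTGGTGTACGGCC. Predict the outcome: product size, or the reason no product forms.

No product — both primers anneal to the same strand and extend in the same direction.

Primer 1 (CGGCTCCAAG) matches the top strand at positions 35–44 (3' end points downstream).
Primer 2 (TATTCATGTGGTGTACGGCC) also matches the top strand directly, at positions 84–103 — its reverse complement GGCCGTACACCACATGAATA is not present.
Both primers anneal to the bottom strand with 3' ends pointing the same way, so neither can prime synthesis back toward the other.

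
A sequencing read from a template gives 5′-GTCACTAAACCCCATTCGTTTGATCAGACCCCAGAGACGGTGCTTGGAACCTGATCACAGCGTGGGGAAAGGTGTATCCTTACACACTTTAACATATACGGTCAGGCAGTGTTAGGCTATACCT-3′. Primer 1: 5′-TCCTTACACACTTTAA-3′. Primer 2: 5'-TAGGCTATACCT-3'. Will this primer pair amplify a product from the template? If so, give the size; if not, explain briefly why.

No product — both primers anneal to the same strand and extend in the same direction.

Primer 1 (TCCTTACACACTTTAA) matches the top strand at positions 77–92 (3' end points downstream).
Primer 2 (TAGGCTATACCT) also matches the top strand directly, at positions 113–124 — its reverse complement AGGTATAGCCTA is not present.
Both primers anneal to the bottom strand with 3' ends pointing the same way, so neither can prime synthesis back toward the other.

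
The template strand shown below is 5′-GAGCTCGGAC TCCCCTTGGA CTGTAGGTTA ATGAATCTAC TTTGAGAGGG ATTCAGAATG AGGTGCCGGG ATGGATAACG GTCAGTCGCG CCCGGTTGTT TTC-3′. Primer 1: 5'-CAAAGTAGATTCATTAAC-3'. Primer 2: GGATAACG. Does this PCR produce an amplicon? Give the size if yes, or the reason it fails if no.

Primer 1 (CAAAGTAGATTCATTAAC) has reverse complement GTTAATGAATCTACTTTG, which matches the top strand at positions 27–44; primer 1 anneals to the top strand there with its 3' end pointing upstream toward position 27.
Primer 2 (GGATAACG) matches the top strand directly at positions 73–80; it anneals to the bottom strand with its 3' end pointing downstream toward position 80.
The 3' ends diverge (primer 1 extends toward position 1, primer 2 toward position 103), so the primers never converge on a shared product.

No product — the primers' 3' ends point away from each other.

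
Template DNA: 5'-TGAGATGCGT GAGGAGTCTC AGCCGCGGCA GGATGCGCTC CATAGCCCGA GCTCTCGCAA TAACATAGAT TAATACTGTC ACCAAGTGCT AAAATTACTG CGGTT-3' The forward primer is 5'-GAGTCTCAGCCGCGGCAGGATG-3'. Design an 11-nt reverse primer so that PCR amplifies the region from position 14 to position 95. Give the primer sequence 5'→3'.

The product's 3' end on the top strand is position 95.
The reverse primer anneals to the top strand over positions 85–95, i.e. to AGTGCTAAAAT.
Its sequence written 5'→3' is the reverse complement: ATTTTAGCACT.

5'-ATTTTAGCACT-3'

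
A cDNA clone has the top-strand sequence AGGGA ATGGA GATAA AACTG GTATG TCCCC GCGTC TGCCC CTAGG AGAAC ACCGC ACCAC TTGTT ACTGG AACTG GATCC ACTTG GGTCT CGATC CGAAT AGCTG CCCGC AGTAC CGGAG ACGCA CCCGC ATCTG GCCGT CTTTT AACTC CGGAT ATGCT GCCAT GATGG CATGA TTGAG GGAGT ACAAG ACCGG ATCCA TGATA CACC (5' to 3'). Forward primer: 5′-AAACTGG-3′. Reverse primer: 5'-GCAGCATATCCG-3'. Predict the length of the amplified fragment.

148 bp

Forward primer AAACTGG is found on the top strand at positions 15–21.
Taking the reverse complement of GCAGCATATCCG gives CGGATATGCTGC, found at positions 151–162 on the template; the primer anneals here to the top strand with its 3' end pointing upstream.
Product length = (reverse-primer end) − (forward-primer start) + 1 = 162 − 15 + 1 = 148 bp.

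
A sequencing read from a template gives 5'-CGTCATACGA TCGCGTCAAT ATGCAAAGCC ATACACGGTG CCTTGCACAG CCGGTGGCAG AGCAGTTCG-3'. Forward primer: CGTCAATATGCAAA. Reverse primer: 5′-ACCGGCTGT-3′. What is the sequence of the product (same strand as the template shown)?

5'-CGTCAATATGCAAAGCCATACACGGTGCCTTGCACAGCCGGT-3'

Scanning the template, CGTCAATATGCAAA occurs at positions 14–27; this primer anneals to the bottom strand there with its 3' end pointing downstream.
Taking the reverse complement of ACCGGCTGT gives ACAGCCGGT, found at positions 47–55 on the template; the primer anneals here to the top strand with its 3' end pointing upstream.
The product is the template from position 14 through 55 (42 bp).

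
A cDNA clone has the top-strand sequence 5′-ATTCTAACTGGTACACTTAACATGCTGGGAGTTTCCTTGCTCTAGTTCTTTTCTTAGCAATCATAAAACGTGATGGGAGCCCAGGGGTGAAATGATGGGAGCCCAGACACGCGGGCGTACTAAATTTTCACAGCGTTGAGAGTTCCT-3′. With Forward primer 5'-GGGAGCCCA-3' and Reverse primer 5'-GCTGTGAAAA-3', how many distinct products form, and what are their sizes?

The forward primer GGGAGCCCA matches the top strand at positions 75–83, 97–105.
The reverse primer's reverse complement is TTTTCACAGC, matching at positions 125–134.
Each forward site pairs with the reverse site to give a product ending at position 134: sizes 60, 38 bp.

Two products: 60 bp, 38 bp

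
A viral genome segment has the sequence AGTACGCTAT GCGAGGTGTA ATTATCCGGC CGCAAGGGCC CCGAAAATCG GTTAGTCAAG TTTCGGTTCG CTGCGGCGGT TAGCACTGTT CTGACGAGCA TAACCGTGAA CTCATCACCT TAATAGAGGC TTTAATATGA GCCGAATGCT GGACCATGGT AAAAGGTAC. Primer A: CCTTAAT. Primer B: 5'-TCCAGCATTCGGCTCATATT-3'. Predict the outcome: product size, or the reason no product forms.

Primer A (CCTTAAT) matches the top strand at positions 118–124; it acts as a forward primer.
Primer B's reverse complement is AATATGAGCCGAATGCTGGA, matching the top strand at positions 134–153; it acts as a reverse primer.
The 3' ends face each other across positions 118–153, giving a 36 bp product.

Yes — a 36 bp product.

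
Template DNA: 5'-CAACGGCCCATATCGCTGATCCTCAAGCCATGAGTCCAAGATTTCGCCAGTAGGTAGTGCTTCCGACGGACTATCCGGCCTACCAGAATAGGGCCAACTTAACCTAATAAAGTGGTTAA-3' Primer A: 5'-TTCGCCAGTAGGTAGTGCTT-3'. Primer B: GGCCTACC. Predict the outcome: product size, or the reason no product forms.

No product — both primers anneal to the same strand and extend in the same direction.

Primer A (TTCGCCAGTAGGTAGTGCTT) matches the top strand at positions 43–62 (3' end points downstream).
Primer B (GGCCTACC) also matches the top strand directly, at positions 77–84 — its reverse complement GGTAGGCC is not present.
Both primers anneal to the bottom strand with 3' ends pointing the same way, so neither can prime synthesis back toward the other.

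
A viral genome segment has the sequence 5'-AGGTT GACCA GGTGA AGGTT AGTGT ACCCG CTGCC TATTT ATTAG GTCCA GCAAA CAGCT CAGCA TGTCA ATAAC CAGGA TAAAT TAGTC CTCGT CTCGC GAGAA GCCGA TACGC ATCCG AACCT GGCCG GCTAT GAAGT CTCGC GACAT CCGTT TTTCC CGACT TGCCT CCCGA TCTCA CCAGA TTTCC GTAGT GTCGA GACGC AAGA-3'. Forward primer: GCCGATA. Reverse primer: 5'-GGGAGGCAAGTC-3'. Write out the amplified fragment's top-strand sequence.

5'-GCCGATACGCATCCGAACCTGGCCGGCTATGAAGTCTCGCGACATCCGTTTTTCCCGACTTGCCTCCC-3'

The forward primer matches the template at positions 106–112.
Taking the reverse complement of GGGAGGCAAGTC gives GACTTGCCTCCC, found at positions 162–173 on the template; the primer anneals here to the top strand with its 3' end pointing upstream.
The product is the template from position 106 through 173 (68 bp).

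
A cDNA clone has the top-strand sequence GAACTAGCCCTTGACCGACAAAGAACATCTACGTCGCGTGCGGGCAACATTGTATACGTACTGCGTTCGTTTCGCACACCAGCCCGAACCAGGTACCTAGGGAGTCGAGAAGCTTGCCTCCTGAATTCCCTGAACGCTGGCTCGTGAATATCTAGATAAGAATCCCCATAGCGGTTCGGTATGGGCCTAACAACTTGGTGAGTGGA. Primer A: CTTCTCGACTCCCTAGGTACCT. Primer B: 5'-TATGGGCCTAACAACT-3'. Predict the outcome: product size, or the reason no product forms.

No product — the primers' 3' ends point away from each other.

Primer A (CTTCTCGACTCCCTAGGTACCT) has reverse complement AGGTACCTAGGGAGTCGAGAAG, which matches the top strand at positions 91–112; primer A anneals to the top strand there with its 3' end pointing upstream toward position 91.
Primer B (TATGGGCCTAACAACT) matches the top strand directly at positions 180–195; it anneals to the bottom strand with its 3' end pointing downstream toward position 195.
The 3' ends diverge (primer A extends toward position 1, primer B toward position 206), so the primers never converge on a shared product.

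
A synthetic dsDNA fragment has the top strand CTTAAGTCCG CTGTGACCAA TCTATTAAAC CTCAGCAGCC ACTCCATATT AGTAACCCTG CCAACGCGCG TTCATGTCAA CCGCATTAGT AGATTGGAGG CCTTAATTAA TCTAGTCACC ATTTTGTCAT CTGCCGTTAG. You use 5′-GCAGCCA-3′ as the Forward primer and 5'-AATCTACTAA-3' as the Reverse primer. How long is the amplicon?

61 bp

Forward primer GCAGCCA is found on the top strand at positions 35–41.
Reverse complement of the reverse primer: TTAGTAGATT. This occurs on the top strand at positions 86–95.
Product length = (reverse-primer end) − (forward-primer start) + 1 = 95 − 35 + 1 = 61 bp.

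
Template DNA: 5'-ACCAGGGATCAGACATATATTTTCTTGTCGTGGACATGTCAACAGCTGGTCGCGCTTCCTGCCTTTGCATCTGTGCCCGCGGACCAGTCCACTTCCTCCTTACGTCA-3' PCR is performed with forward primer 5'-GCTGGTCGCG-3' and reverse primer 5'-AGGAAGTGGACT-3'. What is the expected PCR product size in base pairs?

Scanning the template, GCTGGTCGCG occurs at positions 45–54; this primer anneals to the bottom strand there with its 3' end pointing downstream.
The reverse primer's reverse complement is AGTCCACTTCCT, which matches the template at positions 86–97.
Product length = (reverse-primer end) − (forward-primer start) + 1 = 97 − 45 + 1 = 53 bp.

53 bp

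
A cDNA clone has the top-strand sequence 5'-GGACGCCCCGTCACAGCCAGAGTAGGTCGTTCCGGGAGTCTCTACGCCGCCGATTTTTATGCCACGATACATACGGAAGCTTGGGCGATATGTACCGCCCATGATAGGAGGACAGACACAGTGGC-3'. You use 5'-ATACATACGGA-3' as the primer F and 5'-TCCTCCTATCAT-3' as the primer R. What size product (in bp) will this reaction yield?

The forward primer matches the template at positions 67–77.
The reverse primer's reverse complement is ATGATAGGAGGA, which matches the template at positions 101–112.
Product length = (reverse-primer end) − (forward-primer start) + 1 = 112 − 67 + 1 = 46 bp.

46 bp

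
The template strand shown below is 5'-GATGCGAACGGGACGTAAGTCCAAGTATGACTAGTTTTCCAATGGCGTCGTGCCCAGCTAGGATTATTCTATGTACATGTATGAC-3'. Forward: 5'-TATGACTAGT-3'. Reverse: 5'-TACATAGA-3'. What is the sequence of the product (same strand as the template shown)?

5'-TATGACTAGTTTTCCAATGGCGTCGTGCCCAGCTAGGATTATTCTATGTA-3'

Scanning the template, TATGACTAGT occurs at positions 26–35; this primer anneals to the bottom strand there with its 3' end pointing downstream.
Taking the reverse complement of TACATAGA gives TCTATGTA, found at positions 68–75 on the template; the primer anneals here to the top strand with its 3' end pointing upstream.
The product is the template from position 26 through 75 (50 bp).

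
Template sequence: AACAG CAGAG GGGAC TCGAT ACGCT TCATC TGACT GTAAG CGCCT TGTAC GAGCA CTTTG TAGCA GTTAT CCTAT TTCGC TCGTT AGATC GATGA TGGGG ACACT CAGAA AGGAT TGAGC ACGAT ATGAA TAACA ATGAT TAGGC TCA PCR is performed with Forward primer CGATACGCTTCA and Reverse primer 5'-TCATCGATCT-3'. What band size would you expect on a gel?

Forward primer CGATACGCTTCA is found on the top strand at positions 17–28.
The reverse primer's reverse complement is AGATCGATGA, which matches the template at positions 86–95.
Product length = (reverse-primer end) − (forward-primer start) + 1 = 95 − 17 + 1 = 79 bp.

79 bp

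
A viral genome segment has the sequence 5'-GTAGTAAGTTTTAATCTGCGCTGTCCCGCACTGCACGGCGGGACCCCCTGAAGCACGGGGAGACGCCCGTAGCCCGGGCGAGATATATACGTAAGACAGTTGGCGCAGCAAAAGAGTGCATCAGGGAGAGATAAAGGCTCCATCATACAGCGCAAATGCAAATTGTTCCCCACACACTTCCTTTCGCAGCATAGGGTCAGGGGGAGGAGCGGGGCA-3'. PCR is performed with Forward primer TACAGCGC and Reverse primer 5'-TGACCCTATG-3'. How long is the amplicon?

54 bp

Forward primer TACAGCGC is found on the top strand at positions 146–153.
Reverse complement of the reverse primer: CATAGGGTCA. This occurs on the top strand at positions 190–199.
Amplicon spans positions 146–199: 54 bp.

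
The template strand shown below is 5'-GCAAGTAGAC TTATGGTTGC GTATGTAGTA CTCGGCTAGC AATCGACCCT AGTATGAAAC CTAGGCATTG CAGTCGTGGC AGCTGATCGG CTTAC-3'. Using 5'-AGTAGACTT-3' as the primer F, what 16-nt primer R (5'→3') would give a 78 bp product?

5'-TGCCACGACTGCAATG-3'

The forward primer binds at positions 4–12, so a 78 bp product ends at position 4 + 78 − 1 = 81.
The reverse primer anneals to the top strand over positions 66–81, i.e. to CATTGCAGTCGTGGCA.
Its sequence written 5'→3' is the reverse complement: TGCCACGACTGCAATG.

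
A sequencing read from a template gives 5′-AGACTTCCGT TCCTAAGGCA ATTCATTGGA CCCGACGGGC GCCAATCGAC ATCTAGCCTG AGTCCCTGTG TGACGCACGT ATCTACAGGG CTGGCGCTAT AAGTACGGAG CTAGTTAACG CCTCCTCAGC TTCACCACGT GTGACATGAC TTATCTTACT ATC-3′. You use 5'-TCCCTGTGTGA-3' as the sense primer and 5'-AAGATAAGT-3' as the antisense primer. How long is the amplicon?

The forward primer matches the template at positions 63–73.
The reverse primer's reverse complement is ACTTATCTT, which matches the template at positions 149–157.
Product length = (reverse-primer end) − (forward-primer start) + 1 = 157 − 63 + 1 = 95 bp.

95 bp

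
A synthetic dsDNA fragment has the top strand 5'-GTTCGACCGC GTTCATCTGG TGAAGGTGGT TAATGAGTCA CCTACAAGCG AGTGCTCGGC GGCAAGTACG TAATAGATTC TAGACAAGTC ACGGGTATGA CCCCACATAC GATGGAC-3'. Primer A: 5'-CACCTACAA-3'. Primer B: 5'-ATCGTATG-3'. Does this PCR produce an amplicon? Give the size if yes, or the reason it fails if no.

Yes — a 75 bp product.

Primer A (CACCTACAA) matches the top strand at positions 39–47; it acts as a forward primer.
Primer B's reverse complement is CATACGAT, matching the top strand at positions 106–113; it acts as a reverse primer.
The 3' ends face each other across positions 39–113, giving a 75 bp product.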